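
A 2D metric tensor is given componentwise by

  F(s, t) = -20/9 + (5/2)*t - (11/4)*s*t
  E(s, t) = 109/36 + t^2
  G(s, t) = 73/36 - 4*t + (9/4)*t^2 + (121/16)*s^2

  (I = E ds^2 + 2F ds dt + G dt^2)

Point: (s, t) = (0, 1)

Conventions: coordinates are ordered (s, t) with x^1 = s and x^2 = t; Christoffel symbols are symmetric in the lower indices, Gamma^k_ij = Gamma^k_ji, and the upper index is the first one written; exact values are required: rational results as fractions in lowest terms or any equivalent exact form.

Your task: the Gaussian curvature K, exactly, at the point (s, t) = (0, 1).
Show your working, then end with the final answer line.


E = 145/36, F = 5/18, G = 5/18, EG - F^2 = 25/24 at the point
E_s = 0, E_t = 2, F_s = -11/4, F_t = 5/2, G_s = 0, G_t = 1/2
E_tt = 2, F_st = -11/4, G_ss = 121/8
Compute both Brioschi determinants and normalise by (EG - F^2)^2.
M1 = [[-E_tt/2 + F_st - G_ss/2, E_s/2, F_s - E_t/2], [F_t - G_s/2, E, F], [G_t/2, F, G]] = [[-181/16, 0, -15/4], [5/2, 145/36, 5/18], [1/4, 5/18, 5/18]]; det M1 = -4075/384
M2 = [[0, E_t/2, G_s/2], [E_t/2, E, F], [G_s/2, F, G]] = [[0, 1, 0], [1, 145/36, 5/18], [0, 5/18, 5/18]]; det M2 = -5/18
det M1 - det M2 = -11905/1152; K = -11905/1152 / (25/24)^2 = -2381/250

Answer: K = -2381/250


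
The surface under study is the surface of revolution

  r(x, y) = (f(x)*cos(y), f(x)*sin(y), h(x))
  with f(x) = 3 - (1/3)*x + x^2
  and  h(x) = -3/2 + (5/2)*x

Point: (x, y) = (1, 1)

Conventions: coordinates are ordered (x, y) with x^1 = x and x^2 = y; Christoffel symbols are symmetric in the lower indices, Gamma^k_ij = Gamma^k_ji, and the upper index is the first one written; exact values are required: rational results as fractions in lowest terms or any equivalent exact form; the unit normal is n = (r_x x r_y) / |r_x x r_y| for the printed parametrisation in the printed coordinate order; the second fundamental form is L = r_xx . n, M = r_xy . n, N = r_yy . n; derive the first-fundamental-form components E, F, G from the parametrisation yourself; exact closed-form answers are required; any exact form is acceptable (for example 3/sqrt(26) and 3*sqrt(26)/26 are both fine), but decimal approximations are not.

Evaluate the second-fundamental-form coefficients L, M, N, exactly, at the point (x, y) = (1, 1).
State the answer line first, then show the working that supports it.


Answer: L = -6*sqrt(13)/13, M = 0, N = 11*sqrt(13)/13

f = 11/3, f' = 5/3, f'' = 2, h' = 5/2, h'' = 0
E = 325/36, F = 0, G = 121/9; answer radicand W^2 = 325/36
unnormalised second-form numerators: l = -5, m = 0, n = 55/6; L = l/sqrt(325/36), and similarly M = m/sqrt(W^2), N = n/sqrt(W^2)


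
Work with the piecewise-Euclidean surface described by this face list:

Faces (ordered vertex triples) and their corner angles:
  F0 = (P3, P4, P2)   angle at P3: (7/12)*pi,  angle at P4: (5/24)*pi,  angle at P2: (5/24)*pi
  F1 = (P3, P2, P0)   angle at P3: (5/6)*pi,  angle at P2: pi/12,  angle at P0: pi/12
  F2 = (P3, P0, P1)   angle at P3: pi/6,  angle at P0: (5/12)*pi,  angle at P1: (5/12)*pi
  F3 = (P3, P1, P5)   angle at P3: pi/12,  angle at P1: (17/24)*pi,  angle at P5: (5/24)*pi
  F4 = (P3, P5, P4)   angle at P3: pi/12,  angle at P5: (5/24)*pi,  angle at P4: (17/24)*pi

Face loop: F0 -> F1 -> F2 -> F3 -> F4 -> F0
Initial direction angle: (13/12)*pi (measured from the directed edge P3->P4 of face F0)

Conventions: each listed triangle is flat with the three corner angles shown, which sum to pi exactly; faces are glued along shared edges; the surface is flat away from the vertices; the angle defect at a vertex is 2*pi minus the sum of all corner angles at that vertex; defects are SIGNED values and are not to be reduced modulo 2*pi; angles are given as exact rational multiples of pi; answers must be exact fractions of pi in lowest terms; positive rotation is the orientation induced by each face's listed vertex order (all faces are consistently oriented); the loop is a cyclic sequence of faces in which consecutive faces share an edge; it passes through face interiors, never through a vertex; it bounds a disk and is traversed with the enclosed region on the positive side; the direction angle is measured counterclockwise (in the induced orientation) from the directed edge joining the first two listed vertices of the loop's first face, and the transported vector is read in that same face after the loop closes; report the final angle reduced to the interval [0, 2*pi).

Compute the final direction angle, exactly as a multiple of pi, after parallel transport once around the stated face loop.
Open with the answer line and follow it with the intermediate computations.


Answer: final direction angle = (4/3)*pi

enclosed vertex P3: corner angles sum to (7/4)*pi, defect = 2*pi - (7/4)*pi = pi/4
by Gauss-Bonnet the loop rotates the vector by the enclosed defect sum (positive orientation, mod 2*pi)
final angle = (13/12)*pi + pi/4 = (4/3)*pi (mod 2*pi)


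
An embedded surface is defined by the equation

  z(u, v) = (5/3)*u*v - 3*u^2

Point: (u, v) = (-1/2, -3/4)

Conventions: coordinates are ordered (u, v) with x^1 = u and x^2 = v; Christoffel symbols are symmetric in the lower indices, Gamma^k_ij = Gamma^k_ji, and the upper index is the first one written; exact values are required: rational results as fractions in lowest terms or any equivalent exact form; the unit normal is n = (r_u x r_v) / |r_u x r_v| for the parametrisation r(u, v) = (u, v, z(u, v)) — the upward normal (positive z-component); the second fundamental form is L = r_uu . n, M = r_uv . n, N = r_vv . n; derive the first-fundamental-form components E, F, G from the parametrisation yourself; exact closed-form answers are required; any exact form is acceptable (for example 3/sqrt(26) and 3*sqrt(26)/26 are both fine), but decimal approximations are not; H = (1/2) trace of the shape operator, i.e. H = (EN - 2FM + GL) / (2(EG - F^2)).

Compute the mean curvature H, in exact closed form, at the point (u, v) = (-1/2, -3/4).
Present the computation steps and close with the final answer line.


z_u = 7/4, z_v = -5/6, z_uu = -6, z_uv = 5/3, z_vv = 0
E = 65/16, F = -35/24, G = 61/36; answer radicand W^2 = 685/144
unnormalised second-form numerators: l = -6, m = 5/3, n = 0; L = l/sqrt(685/144), and similarly M = m/sqrt(W^2), N = n/sqrt(W^2)
H = (E*n - 2*F*m + G*l) / (2*(EG - F^2)*sqrt(W^2)); E*n - 2*F*m + G*l = -191/36, EG - F^2 = 685/144, so H = (-382/685)/sqrt(685/144)

Answer: H = -4584*sqrt(685)/469225


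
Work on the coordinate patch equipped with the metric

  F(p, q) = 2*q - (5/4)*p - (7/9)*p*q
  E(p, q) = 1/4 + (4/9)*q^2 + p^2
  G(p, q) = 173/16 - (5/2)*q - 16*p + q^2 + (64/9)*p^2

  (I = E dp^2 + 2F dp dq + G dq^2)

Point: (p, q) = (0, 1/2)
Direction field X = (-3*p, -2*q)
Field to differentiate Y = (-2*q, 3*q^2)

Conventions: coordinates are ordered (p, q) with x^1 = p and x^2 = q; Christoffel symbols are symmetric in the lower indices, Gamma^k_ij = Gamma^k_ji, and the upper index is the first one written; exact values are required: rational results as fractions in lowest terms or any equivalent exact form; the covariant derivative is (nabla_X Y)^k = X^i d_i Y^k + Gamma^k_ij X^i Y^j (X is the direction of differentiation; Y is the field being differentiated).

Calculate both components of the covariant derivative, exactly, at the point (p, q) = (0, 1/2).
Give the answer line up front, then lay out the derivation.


Answer: (nabla_X Y)^p = -6784/293, (nabla_X Y)^q = -350/293

E = 13/36, F = 1, G = 157/16 at the point
E_p = 0, E_q = 4/9, F_p = -59/36, F_q = 2, G_p = -16, G_q = -3/2
EG - F^2 = 1465/576;  g^inv = (576/1465) * [[157/16, -1], [-1, 13/36]]
first-kind symbols [ij,l] = (1/2)(d_i g_jl + d_j g_il - d_l g_ij): [pp,p] = E_p/2 = 0, [pp,q] = F_p - E_q/2 = -67/36, [pq,p] = E_q/2 = 2/9, [pq,q] = G_p/2 = -8, [qq,p] = F_q - G_p/2 = 10, [qq,q] = G_q/2 = -3/4
Gamma^p_ij = (G*[ij,p] - F*[ij,q])/(EG - F^2), Gamma^q_ij = (E*[ij,q] - F*[ij,p])/(EG - F^2)
Gamma_ppp = 1072/1465, Gamma_ppq = 5864/1465, Gamma_pqq = 56952/1465, Gamma_qpp = -3484/13185, Gamma_qpq = -1792/1465, Gamma_qqq = -5916/1465
X = (0, -1), Y = (-1, 3/4) at the point


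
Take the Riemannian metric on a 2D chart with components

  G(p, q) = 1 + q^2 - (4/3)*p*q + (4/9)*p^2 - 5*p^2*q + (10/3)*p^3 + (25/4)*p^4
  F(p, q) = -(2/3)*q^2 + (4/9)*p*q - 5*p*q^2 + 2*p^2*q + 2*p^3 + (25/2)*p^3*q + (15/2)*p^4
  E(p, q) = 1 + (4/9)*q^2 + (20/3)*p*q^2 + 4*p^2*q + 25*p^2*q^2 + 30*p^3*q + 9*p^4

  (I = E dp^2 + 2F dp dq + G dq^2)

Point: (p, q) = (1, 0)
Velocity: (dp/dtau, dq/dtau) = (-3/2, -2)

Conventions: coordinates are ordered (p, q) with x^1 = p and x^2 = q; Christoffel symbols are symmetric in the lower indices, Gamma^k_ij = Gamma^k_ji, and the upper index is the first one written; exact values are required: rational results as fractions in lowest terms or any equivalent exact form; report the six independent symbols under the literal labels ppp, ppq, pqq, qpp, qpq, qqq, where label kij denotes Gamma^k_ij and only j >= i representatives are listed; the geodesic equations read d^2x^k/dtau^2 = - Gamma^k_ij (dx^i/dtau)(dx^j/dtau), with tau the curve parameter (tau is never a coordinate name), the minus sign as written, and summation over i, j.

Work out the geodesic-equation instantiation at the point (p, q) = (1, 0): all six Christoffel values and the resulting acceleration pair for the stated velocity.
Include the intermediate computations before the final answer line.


E = 10, F = 19/2, G = 397/36 at the point
E_p = 36, E_q = 34, F_p = 36, F_q = 269/18, G_p = 323/9, G_q = -19/3
EG - F^2 = 721/36;  g^inv = (36/721) * [[397/36, -19/2], [-19/2, 10]]
first-kind symbols [ij,l] = (1/2)(d_i g_jl + d_j g_il - d_l g_ij): [pp,p] = E_p/2 = 18, [pp,q] = F_p - E_q/2 = 19, [pq,p] = E_q/2 = 17, [pq,q] = G_p/2 = 323/18, [qq,p] = F_q - G_p/2 = -3, [qq,q] = G_q/2 = -19/6
Gamma^p_ij = (G*[ij,p] - F*[ij,q])/(EG - F^2), Gamma^q_ij = (E*[ij,q] - F*[ij,p])/(EG - F^2)
Gamma_ppp = 648/721, Gamma_ppq = 612/721, Gamma_pqq = -108/721, Gamma_qpp = 684/721, Gamma_qpq = 646/721, Gamma_qqq = -114/721
d^2p/dtau^2 = -(Gamma_ppp*(-3/2)^2 + 2*Gamma_ppq*(-3/2)*(-2) + Gamma_pqq*(-2)^2) = -4698/721
d^2q/dtau^2 = -(Gamma_qpp*(-3/2)^2 + 2*Gamma_qpq*(-3/2)*(-2) + Gamma_qqq*(-2)^2) = -4959/721

Answer: Gamma_ppp = 648/721, Gamma_ppq = 612/721, Gamma_pqq = -108/721, Gamma_qpp = 684/721, Gamma_qpq = 646/721, Gamma_qqq = -114/721; accelerations (d^2p/dtau^2, d^2q/dtau^2) = (-4698/721, -4959/721)


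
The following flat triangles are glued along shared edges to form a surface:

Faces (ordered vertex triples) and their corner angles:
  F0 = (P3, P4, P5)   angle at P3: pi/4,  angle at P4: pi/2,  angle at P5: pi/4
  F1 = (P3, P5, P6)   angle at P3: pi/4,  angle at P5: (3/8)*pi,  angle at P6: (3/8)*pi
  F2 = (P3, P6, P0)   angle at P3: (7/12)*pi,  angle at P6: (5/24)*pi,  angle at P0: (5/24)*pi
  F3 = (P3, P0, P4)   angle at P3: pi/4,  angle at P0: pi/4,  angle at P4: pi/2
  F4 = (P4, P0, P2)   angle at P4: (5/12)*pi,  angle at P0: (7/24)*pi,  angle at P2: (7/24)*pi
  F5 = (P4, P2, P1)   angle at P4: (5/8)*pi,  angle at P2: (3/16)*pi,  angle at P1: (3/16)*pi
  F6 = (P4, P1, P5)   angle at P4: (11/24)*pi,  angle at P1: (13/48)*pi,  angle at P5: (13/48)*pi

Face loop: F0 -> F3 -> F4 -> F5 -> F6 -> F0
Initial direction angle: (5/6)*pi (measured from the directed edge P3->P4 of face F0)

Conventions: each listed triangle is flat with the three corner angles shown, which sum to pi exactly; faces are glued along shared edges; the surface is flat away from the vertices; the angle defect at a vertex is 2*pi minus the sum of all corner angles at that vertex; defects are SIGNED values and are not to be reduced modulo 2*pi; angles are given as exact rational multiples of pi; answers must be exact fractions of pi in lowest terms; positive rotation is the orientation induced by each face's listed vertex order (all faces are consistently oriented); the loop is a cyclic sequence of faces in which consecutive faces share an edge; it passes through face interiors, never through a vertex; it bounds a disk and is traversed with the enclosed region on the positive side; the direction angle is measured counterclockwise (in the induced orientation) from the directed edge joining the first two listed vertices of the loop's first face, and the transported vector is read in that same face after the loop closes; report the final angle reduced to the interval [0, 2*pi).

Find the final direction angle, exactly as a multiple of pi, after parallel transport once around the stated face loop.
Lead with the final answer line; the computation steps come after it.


Answer: final direction angle = pi/3

enclosed vertex P4: corner angles sum to (5/2)*pi, defect = 2*pi - (5/2)*pi = -pi/2
transport around the loop rotates by the sum of enclosed defects; add to the initial angle mod 2*pi
final angle = (5/6)*pi - pi/2 = pi/3 (mod 2*pi)


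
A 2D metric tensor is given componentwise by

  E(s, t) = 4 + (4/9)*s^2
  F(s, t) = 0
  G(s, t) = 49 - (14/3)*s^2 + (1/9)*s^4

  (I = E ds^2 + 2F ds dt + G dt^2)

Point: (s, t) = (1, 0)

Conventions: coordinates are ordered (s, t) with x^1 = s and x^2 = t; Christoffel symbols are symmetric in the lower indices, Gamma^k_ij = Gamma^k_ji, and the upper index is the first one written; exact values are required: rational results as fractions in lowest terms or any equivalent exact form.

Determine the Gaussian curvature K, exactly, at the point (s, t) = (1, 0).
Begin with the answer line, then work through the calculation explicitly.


Answer: K = 81/4000

E = 40/9, F = 0, G = 400/9, EG - F^2 = 16000/81 at the point
E_s = 8/9, E_t = 0, F_s = 0, F_t = 0, G_s = -80/9, G_t = 0
E_tt = 0, F_st = 0, G_ss = -8
Using the Brioschi determinant formula for K from the metric derivatives:
M1 = [[-E_tt/2 + F_st - G_ss/2, E_s/2, F_s - E_t/2], [F_t - G_s/2, E, F], [G_t/2, F, G]] = [[4, 4/9, 0], [40/9, 40/9, 0], [0, 0, 400/9]]; det M1 = 512000/729
M2 = [[0, E_t/2, G_s/2], [E_t/2, E, F], [G_s/2, F, G]] = [[0, 0, -40/9], [0, 40/9, 0], [-40/9, 0, 400/9]]; det M2 = -64000/729
det M1 - det M2 = 64000/81; K = 64000/81 / (16000/81)^2 = 81/4000


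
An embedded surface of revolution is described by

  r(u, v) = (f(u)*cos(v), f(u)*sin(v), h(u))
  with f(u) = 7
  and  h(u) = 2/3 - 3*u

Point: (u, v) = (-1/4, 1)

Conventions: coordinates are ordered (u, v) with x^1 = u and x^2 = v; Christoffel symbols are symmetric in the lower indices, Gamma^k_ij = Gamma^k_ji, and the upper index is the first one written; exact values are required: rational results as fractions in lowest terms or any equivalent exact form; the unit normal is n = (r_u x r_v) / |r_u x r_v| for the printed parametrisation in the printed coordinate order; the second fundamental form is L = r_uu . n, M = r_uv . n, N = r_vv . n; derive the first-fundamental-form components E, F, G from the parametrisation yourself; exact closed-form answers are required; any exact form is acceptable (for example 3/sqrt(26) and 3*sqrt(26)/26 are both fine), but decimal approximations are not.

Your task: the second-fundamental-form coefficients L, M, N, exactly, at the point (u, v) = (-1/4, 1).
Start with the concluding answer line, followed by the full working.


Answer: L = 0, M = 0, N = -7

f = 7, f' = 0, f'' = 0, h' = -3, h'' = 0
E = 9, F = 0, G = 49; answer radicand W^2 = 9
unnormalised second-form numerators: l = 0, m = 0, n = -21; L = l/sqrt(9), and similarly M = m/sqrt(W^2), N = n/sqrt(W^2)


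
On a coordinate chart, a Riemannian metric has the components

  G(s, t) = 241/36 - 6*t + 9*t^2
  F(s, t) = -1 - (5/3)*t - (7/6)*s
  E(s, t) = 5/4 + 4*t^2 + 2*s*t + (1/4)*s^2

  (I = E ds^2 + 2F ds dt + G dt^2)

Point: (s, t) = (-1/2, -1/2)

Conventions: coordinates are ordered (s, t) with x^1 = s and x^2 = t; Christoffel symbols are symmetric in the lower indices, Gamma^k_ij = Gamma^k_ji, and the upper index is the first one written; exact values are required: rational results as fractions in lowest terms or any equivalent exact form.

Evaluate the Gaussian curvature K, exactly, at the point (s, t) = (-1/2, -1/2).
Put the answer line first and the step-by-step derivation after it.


Answer: K = -5616/148225

E = 45/16, F = 5/12, G = 215/18, EG - F^2 = 9625/288 at the point
E_s = -5/4, E_t = -5, F_s = -7/6, F_t = -5/3, G_s = 0, G_t = -15
E_tt = 8, F_st = 0, G_ss = 0
K follows from Brioschi's formula, (det M1 - det M2)/(EG - F^2)^2.
M1 = [[-E_tt/2 + F_st - G_ss/2, E_s/2, F_s - E_t/2], [F_t - G_s/2, E, F], [G_t/2, F, G]] = [[-4, -5/8, 4/3], [-5/3, 45/16, 5/12], [-15/2, 5/12, 215/18]]; det M1 = -67375/576
M2 = [[0, E_t/2, G_s/2], [E_t/2, E, F], [G_s/2, F, G]] = [[0, -5/2, 0], [-5/2, 45/16, 5/12], [0, 5/12, 215/18]]; det M2 = -5375/72
det M1 - det M2 = -8125/192; K = -8125/192 / (9625/288)^2 = -5616/148225


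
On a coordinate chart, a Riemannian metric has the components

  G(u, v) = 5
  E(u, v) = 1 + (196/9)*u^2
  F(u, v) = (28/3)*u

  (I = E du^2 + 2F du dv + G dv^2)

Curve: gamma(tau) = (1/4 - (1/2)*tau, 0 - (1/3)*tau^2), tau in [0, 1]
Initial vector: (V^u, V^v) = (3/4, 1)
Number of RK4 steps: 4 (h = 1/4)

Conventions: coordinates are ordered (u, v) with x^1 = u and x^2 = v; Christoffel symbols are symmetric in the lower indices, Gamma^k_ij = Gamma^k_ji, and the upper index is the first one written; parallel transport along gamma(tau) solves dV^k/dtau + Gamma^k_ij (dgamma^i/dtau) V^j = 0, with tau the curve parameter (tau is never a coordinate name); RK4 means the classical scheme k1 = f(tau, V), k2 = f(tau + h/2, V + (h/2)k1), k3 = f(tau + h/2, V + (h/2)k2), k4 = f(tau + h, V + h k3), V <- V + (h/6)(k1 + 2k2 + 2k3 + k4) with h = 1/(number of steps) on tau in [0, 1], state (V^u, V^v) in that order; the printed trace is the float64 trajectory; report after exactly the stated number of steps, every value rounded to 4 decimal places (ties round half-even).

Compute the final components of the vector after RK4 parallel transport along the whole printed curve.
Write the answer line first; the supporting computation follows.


Answer: V^u = 0.7500, V^v = 1.7000

gamma'(tau) = (-1/2, -(2/3)*tau); f(tau, V)^k = -Gamma^k_ij(gamma(tau)) gamma'^i(tau) V^j; h = 1/4; intermediate values shown to 6 dp
curve data and Christoffel symbols at the stage parameters:
  tau = 0.000000: gamma = (0.250000, 0.000000), gamma' = (-0.500000, 0.000000); Gamma_uuu = 0.855895, Gamma_uuv = 0.000000, Gamma_uvv = 0.000000, Gamma_vuu = 1.467249, Gamma_vuv = 0.000000, Gamma_vvv = 0.000000
  tau = 0.125000: gamma = (0.187500, -0.005208), gamma' = (-0.500000, -0.083333); Gamma_uuu = 0.708220, Gamma_uuv = 0.000000, Gamma_uvv = 0.000000, Gamma_vuu = 1.618790, Gamma_vuv = 0.000000, Gamma_vvv = 0.000000
  tau = 0.250000: gamma = (0.125000, -0.020833), gamma' = (-0.500000, -0.166667); Gamma_uuu = 0.509753, Gamma_uuv = 0.000000, Gamma_uvv = 0.000000, Gamma_vuu = 1.747724, Gamma_vuv = 0.000000, Gamma_vvv = 0.000000
  tau = 0.375000: gamma = (0.062500, -0.046875), gamma' = (-0.500000, -0.250000); Gamma_uuu = 0.267668, Gamma_uuv = 0.000000, Gamma_uvv = 0.000000, Gamma_vuu = 1.835439, Gamma_vuv = 0.000000, Gamma_vvv = 0.000000
  tau = 0.500000: gamma = (0.000000, -0.083333), gamma' = (-0.500000, -0.333333); Gamma_uuu = 0.000000, Gamma_uuv = 0.000000, Gamma_uvv = 0.000000, Gamma_vuu = 1.866667, Gamma_vuv = 0.000000, Gamma_vvv = 0.000000
  tau = 0.625000: gamma = (-0.062500, -0.130208), gamma' = (-0.500000, -0.416667); Gamma_uuu = -0.267668, Gamma_uuv = 0.000000, Gamma_uvv = 0.000000, Gamma_vuu = 1.835439, Gamma_vuv = 0.000000, Gamma_vvv = 0.000000
  tau = 0.750000: gamma = (-0.125000, -0.187500), gamma' = (-0.500000, -0.500000); Gamma_uuu = -0.509753, Gamma_uuv = 0.000000, Gamma_uvv = 0.000000, Gamma_vuu = 1.747724, Gamma_vuv = 0.000000, Gamma_vvv = 0.000000
  tau = 0.875000: gamma = (-0.187500, -0.255208), gamma' = (-0.500000, -0.583333); Gamma_uuu = -0.708220, Gamma_uuv = 0.000000, Gamma_uvv = 0.000000, Gamma_vuu = 1.618790, Gamma_vuv = 0.000000, Gamma_vvv = 0.000000
  tau = 1.000000: gamma = (-0.250000, -0.333333), gamma' = (-0.500000, -0.666667); Gamma_uuu = -0.855895, Gamma_uuv = 0.000000, Gamma_uvv = 0.000000, Gamma_vuu = 1.467249, Gamma_vuv = 0.000000, Gamma_vvv = 0.000000
step 0: V^u = 0.7500, V^v = 1.0000
step 1: k1 = (0.320961, 0.550218), k2 = (0.279790, 0.639519), k3 = (0.277967, 0.635354), k4 = (0.208869, 0.716123); V <- V + (h/6)(k1 + 2k2 + 2k3 + k4): V^u = 0.8186, V^v = 1.1590
step 2: k1 = (0.208631, 0.715305), k2 = (0.113041, 0.775138), k3 = (0.111442, 0.764172), k4 = (0.000000, 0.789989); V <- V + (h/6)(k1 + 2k2 + 2k3 + k4): V^u = 0.8460, V^v = 1.3500
step 3: k1 = (0.000000, 0.789559), k2 = (-0.113218, 0.776350), k3 = (-0.111324, 0.763362), k4 = (-0.208521, 0.714928); V <- V + (h/6)(k1 + 2k2 + 2k3 + k4): V^u = 0.8186, V^v = 1.5410
step 4: k1 = (-0.208631, 0.715305), k2 = (-0.280624, 0.641427), k3 = (-0.277437, 0.634143), k4 = (-0.320617, 0.549629); V <- V + (h/6)(k1 + 2k2 + 2k3 + k4): V^u = 0.7500, V^v = 1.7000


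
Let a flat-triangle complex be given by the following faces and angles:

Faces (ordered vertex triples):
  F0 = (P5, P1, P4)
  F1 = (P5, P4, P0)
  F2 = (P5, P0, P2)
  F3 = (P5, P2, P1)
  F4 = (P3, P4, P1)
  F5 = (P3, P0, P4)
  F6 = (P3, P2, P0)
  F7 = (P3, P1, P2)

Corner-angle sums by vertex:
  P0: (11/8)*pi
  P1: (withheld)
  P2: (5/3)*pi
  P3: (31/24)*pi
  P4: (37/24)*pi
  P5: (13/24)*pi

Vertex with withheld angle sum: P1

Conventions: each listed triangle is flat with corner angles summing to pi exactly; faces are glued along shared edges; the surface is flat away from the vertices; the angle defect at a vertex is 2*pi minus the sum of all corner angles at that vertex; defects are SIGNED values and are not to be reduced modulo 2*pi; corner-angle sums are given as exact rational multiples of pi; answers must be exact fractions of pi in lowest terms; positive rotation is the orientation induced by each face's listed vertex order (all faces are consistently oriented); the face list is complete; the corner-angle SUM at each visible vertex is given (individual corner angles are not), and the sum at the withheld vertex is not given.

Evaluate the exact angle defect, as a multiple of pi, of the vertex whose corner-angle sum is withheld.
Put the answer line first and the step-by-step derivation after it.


Answer: defect(P1) = (5/12)*pi

V = 6, E = 12, F = 8; chi = V - E + F = 2
Gauss-Bonnet: total defect = 2*pi*chi = 4*pi; visible defects sum to (43/12)*pi


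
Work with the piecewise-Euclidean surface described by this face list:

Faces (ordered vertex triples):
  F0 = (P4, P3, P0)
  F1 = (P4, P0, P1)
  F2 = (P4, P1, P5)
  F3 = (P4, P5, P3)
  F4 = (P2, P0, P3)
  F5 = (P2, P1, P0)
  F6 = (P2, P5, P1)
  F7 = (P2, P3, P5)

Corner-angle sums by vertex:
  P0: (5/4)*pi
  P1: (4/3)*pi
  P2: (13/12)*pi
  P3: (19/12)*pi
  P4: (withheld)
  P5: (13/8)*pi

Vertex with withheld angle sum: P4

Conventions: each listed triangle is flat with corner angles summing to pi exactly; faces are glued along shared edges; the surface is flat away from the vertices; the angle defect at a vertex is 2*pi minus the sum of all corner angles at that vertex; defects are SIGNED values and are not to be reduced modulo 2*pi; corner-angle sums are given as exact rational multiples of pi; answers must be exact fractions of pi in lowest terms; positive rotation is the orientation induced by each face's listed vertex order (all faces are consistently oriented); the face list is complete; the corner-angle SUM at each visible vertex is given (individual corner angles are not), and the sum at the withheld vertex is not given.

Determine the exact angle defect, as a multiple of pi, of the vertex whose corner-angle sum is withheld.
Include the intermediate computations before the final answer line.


V = 6, E = 12, F = 8; chi = V - E + F = 2
Gauss-Bonnet: total defect = 2*pi*chi = 4*pi; visible defects sum to (25/8)*pi

Answer: defect(P4) = (7/8)*pi


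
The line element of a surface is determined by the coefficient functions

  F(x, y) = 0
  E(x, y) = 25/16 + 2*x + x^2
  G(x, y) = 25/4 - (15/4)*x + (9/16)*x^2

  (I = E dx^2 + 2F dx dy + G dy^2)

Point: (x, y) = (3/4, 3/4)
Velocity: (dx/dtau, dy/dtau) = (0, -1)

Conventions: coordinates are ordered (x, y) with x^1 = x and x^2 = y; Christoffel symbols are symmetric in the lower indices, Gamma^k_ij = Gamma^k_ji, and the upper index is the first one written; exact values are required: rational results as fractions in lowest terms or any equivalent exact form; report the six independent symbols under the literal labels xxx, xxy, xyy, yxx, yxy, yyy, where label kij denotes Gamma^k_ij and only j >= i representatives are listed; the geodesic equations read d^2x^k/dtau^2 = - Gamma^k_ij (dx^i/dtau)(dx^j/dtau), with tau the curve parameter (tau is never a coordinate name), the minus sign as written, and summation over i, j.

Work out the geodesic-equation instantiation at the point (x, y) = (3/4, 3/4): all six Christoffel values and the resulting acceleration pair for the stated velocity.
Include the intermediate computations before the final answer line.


E = 29/8, F = 0, G = 961/256 at the point
E_x = 7/2, E_y = 0, F_x = 0, F_y = 0, G_x = -93/32, G_y = 0
EG - F^2 = 27869/2048;  g^inv = (2048/27869) * [[961/256, 0], [0, 29/8]]
first-kind symbols [ij,l] = (1/2)(d_i g_jl + d_j g_il - d_l g_ij): [xx,x] = E_x/2 = 7/4, [xx,y] = F_x - E_y/2 = 0, [xy,x] = E_y/2 = 0, [xy,y] = G_x/2 = -93/64, [yy,x] = F_y - G_x/2 = 93/64, [yy,y] = G_y/2 = 0
Gamma^x_ij = (G*[ij,x] - F*[ij,y])/(EG - F^2), Gamma^y_ij = (E*[ij,y] - F*[ij,x])/(EG - F^2)
Gamma_xxx = 14/29, Gamma_xxy = 0, Gamma_xyy = 93/232, Gamma_yxx = 0, Gamma_yxy = -12/31, Gamma_yyy = 0
d^2x/dtau^2 = -(Gamma_xxx*(0)^2 + 2*Gamma_xxy*(0)*(-1) + Gamma_xyy*(-1)^2) = -93/232
d^2y/dtau^2 = -(Gamma_yxx*(0)^2 + 2*Gamma_yxy*(0)*(-1) + Gamma_yyy*(-1)^2) = 0

Answer: Gamma_xxx = 14/29, Gamma_xxy = 0, Gamma_xyy = 93/232, Gamma_yxx = 0, Gamma_yxy = -12/31, Gamma_yyy = 0; accelerations (d^2x/dtau^2, d^2y/dtau^2) = (-93/232, 0)


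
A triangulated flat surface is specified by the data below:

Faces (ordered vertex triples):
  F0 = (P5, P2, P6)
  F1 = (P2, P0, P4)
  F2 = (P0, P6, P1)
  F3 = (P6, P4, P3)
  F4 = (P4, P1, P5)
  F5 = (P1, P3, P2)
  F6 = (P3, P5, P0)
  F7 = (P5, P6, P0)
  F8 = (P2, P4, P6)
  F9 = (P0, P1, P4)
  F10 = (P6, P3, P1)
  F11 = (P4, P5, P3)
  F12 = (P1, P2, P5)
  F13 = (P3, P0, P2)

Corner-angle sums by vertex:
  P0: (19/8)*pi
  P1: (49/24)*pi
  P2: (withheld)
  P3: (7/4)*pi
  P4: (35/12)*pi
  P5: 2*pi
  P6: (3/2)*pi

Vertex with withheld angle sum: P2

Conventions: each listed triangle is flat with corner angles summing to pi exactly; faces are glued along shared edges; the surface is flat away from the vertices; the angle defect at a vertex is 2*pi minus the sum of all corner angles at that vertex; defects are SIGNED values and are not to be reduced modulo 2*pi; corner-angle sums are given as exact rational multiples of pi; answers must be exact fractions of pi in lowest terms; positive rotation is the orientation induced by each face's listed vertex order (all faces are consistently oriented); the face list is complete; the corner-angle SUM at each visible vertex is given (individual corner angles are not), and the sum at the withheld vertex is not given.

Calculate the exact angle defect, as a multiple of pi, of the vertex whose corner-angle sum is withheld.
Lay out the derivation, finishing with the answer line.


V = 7, E = 21, F = 14; chi = V - E + F = 0
Gauss-Bonnet: total defect = 2*pi*chi = 0; visible defects sum to (-7/12)*pi

Answer: defect(P2) = (7/12)*pi


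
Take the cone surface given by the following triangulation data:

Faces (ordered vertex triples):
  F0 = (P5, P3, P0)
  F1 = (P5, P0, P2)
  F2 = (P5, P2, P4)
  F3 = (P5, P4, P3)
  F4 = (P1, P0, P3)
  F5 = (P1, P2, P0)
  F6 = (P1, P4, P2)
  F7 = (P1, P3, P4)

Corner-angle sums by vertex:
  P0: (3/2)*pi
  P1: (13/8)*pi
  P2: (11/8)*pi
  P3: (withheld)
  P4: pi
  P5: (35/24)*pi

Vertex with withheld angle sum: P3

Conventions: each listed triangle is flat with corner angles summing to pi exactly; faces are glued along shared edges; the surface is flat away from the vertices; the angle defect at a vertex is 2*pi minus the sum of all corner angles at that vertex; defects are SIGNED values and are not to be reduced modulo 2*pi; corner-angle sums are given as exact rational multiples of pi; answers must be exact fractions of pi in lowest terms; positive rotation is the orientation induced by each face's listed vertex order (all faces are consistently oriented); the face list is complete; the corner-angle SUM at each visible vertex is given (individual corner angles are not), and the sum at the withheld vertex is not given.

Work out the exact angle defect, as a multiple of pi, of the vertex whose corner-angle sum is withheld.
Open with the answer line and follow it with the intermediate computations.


Answer: defect(P3) = (23/24)*pi

V = 6, E = 12, F = 8; chi = V - E + F = 2
Gauss-Bonnet: total defect = 2*pi*chi = 4*pi; visible defects sum to (73/24)*pi


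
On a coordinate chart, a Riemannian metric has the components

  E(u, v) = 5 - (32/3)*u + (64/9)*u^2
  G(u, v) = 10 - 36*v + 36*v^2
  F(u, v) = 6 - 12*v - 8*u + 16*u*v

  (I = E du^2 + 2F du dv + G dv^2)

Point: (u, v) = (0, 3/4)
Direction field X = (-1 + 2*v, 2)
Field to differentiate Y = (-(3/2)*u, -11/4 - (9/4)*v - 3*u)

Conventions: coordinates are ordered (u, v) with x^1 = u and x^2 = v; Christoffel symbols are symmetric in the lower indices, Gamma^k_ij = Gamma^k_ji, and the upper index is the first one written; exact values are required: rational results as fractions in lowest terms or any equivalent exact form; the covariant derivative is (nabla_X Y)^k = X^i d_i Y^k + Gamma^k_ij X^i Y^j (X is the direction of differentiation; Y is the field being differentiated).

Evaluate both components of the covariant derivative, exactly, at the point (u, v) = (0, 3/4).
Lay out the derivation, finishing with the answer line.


E = 5, F = -3, G = 13/4 at the point
E_u = -32/3, E_v = 0, F_u = 4, F_v = -12, G_u = 0, G_v = 18
EG - F^2 = 29/4;  g^inv = (4/29) * [[13/4, 3], [3, 5]]
first-kind symbols [ij,l] = (1/2)(d_i g_jl + d_j g_il - d_l g_ij): [uu,u] = E_u/2 = -16/3, [uu,v] = F_u - E_v/2 = 4, [uv,u] = E_v/2 = 0, [uv,v] = G_u/2 = 0, [vv,u] = F_v - G_u/2 = -12, [vv,v] = G_v/2 = 9
Gamma^u_ij = (G*[ij,u] - F*[ij,v])/(EG - F^2), Gamma^v_ij = (E*[ij,v] - F*[ij,u])/(EG - F^2)
Gamma_uuu = -64/87, Gamma_uuv = 0, Gamma_uvv = -48/29, Gamma_vuu = 16/29, Gamma_vuv = 0, Gamma_vvv = 36/29
X = (1/2, 2), Y = (0, -71/16) at the point

Answer: (nabla_X Y)^u = 1617/116, (nabla_X Y)^v = -987/58


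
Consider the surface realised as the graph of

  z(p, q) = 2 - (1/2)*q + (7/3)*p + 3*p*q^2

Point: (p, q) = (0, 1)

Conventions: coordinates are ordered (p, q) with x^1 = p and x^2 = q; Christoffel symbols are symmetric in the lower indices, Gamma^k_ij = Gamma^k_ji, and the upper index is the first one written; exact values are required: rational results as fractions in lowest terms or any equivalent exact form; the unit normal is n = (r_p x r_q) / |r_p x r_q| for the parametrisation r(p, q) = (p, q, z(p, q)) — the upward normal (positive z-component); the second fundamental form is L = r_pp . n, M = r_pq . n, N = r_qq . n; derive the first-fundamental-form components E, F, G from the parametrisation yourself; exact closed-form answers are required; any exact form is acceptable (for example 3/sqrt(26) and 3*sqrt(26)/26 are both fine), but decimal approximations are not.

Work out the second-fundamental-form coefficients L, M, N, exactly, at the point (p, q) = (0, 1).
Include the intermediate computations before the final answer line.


z_p = 16/3, z_q = -1/2, z_pp = 0, z_pq = 6, z_qq = 0
E = 265/9, F = -8/3, G = 5/4; answer radicand W^2 = 1069/36
unnormalised second-form numerators: l = 0, m = 6, n = 0; L = l/sqrt(1069/36), and similarly M = m/sqrt(W^2), N = n/sqrt(W^2)

Answer: L = 0, M = 36*sqrt(1069)/1069, N = 0


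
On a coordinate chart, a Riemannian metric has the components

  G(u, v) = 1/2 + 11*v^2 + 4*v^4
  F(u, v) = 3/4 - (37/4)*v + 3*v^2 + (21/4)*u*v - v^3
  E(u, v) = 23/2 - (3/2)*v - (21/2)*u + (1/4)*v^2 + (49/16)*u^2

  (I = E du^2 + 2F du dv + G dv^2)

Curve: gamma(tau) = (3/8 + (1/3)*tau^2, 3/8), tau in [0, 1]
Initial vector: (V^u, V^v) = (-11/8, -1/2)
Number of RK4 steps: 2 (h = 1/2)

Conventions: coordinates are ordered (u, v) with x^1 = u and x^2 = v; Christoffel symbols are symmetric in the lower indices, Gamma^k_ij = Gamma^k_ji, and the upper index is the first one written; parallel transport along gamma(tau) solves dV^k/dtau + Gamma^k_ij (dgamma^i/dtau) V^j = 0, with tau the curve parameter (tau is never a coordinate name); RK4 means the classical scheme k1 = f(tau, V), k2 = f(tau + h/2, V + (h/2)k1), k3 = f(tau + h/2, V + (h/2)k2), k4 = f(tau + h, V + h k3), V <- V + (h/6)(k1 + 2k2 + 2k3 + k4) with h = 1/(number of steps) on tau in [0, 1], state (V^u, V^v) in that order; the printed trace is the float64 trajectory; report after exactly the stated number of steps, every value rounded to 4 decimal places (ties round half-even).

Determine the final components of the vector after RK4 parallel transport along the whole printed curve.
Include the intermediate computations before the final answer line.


gamma'(tau) = ((2/3)*tau, 0); f(tau, V)^k = -Gamma^k_ij(gamma(tau)) gamma'^i(tau) V^j; h = 1/2; intermediate values shown to 6 dp
curve data and Christoffel symbols at the stage parameters:
  tau = 0.000000: gamma = (0.375000, 0.375000), gamma' = (0.000000, 0.000000); Gamma_uuu = -0.338217, Gamma_uuv = -0.105092, Gamma_uvv = -0.321390, Gamma_vuu = 0.978384, Gamma_vuv = -0.079651, Gamma_vvv = 1.895134
  tau = 0.250000: gamma = (0.395833, 0.375000), gamma' = (0.166667, 0.000000); Gamma_uuu = -0.342035, Gamma_uuv = -0.106944, Gamma_uvv = -0.323528, Gamma_vuu = 0.982089, Gamma_vuv = -0.078992, Gamma_vvv = 1.899755
  tau = 0.500000: gamma = (0.458333, 0.375000), gamma' = (0.333333, 0.000000); Gamma_uuu = -0.353950, Gamma_uuv = -0.112791, Gamma_uvv = -0.330051, Gamma_vuu = 0.993774, Gamma_vuv = -0.076783, Gamma_vvv = 1.914040
  tau = 0.750000: gamma = (0.562500, 0.375000), gamma' = (0.500000, 0.000000); Gamma_uuu = -0.375467, Gamma_uuv = -0.123597, Gamma_uvv = -0.341279, Gamma_vuu = 1.015345, Gamma_vuv = -0.072216, Gamma_vvv = 1.939317
  tau = 1.000000: gamma = (0.708333, 0.375000), gamma' = (0.666667, 0.000000); Gamma_uuu = -0.409564, Gamma_uuv = -0.141352, Gamma_uvv = -0.357656, Gamma_vuu = 1.050733, Gamma_vuv = -0.063501, Gamma_vvv = 1.978049
step 0: V^u = -1.3750, V^v = -0.5000
step 1: k1 = (0.000000, 0.000000), k2 = (-0.087295, 0.218479), k3 = (-0.087566, 0.222771), k4 = (-0.182004, 0.460037); V <- V + (h/6)(k1 + 2k2 + 2k3 + k4): V^u = -1.4193, V^v = -0.3881
step 2: k1 = (-0.182047, 0.460224), k2 = (-0.291871, 0.733790), k3 = (-0.292799, 0.750198), k4 = (-0.428733, 1.096211); V <- V + (h/6)(k1 + 2k2 + 2k3 + k4): V^u = -1.5677, V^v = -0.0111

Answer: V^u = -1.5677, V^v = -0.0111


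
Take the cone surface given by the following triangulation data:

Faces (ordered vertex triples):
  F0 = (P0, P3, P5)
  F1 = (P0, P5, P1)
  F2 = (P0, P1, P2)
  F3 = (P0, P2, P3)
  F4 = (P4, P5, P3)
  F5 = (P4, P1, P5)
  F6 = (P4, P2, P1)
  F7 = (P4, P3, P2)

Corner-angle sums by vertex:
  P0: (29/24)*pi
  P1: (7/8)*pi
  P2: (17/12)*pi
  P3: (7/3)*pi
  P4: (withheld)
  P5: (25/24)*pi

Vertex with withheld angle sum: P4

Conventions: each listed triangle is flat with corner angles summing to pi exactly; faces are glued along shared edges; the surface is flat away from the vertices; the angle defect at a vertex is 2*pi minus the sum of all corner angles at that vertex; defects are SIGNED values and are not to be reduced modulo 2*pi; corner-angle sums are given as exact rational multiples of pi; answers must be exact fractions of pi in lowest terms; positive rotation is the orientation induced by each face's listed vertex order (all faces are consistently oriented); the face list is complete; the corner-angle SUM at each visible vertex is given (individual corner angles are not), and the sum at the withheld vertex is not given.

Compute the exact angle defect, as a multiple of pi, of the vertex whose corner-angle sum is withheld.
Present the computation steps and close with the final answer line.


V = 6, E = 12, F = 8; chi = V - E + F = 2
Gauss-Bonnet: total defect = 2*pi*chi = 4*pi; visible defects sum to (25/8)*pi

Answer: defect(P4) = (7/8)*pi


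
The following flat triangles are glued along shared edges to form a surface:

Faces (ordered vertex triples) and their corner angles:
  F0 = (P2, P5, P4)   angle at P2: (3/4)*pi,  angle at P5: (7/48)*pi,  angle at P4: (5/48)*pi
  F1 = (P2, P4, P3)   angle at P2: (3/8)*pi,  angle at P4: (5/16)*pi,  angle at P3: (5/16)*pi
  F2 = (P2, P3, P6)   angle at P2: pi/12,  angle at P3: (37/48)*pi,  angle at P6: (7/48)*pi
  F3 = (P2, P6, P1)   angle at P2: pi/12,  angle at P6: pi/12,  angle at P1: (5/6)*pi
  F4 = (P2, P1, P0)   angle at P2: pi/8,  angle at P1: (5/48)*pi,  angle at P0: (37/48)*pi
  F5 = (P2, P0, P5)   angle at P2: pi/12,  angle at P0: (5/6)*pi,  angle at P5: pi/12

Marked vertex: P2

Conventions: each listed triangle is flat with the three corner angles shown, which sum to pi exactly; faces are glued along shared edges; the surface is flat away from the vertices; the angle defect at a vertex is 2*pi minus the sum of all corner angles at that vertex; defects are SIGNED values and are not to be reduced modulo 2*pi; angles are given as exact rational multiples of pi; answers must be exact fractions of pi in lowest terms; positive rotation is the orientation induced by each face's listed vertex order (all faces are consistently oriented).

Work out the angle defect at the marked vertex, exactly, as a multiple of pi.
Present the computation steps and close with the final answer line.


Sum of corner angles at P2: (3/2)*pi
defect = 2*pi - (3/2)*pi

Answer: defect(P2) = pi/2


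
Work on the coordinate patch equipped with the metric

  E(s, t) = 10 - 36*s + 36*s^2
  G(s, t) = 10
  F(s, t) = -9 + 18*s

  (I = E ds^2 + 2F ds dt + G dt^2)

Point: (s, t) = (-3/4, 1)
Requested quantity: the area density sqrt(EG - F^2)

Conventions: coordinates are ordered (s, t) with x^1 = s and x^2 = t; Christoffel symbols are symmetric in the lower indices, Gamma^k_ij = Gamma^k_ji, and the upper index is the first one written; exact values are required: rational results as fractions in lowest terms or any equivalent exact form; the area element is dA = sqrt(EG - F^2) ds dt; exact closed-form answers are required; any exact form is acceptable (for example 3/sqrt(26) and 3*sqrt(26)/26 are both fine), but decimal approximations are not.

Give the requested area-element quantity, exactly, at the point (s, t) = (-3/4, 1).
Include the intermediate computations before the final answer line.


E = 229/4, F = -45/2, G = 10; EG - F^2 = 265/4

Answer: sqrt(EG - F^2) = sqrt(265)/2


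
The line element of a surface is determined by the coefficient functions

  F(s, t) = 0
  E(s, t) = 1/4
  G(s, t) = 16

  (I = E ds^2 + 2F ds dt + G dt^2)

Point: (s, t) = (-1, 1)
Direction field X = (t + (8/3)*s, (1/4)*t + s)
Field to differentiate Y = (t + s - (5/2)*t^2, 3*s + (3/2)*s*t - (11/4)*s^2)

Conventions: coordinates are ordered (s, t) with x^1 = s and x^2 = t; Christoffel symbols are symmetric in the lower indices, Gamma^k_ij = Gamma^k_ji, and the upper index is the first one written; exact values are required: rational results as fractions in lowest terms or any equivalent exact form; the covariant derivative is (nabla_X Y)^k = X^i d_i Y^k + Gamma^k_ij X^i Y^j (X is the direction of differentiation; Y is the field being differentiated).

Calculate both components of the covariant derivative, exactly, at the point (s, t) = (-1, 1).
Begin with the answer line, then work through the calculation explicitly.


Answer: (nabla_X Y)^s = 4/3, (nabla_X Y)^t = -373/24

E = 1/4, F = 0, G = 16 at the point
E_s = 0, E_t = 0, F_s = 0, F_t = 0, G_s = 0, G_t = 0
EG - F^2 = 4;  g^inv = (1/4) * [[16, 0], [0, 1/4]]
first-kind symbols [ij,l] = (1/2)(d_i g_jl + d_j g_il - d_l g_ij): [ss,s] = E_s/2 = 0, [ss,t] = F_s - E_t/2 = 0, [st,s] = E_t/2 = 0, [st,t] = G_s/2 = 0, [tt,s] = F_t - G_s/2 = 0, [tt,t] = G_t/2 = 0
Gamma^s_ij = (G*[ij,s] - F*[ij,t])/(EG - F^2), Gamma^t_ij = (E*[ij,t] - F*[ij,s])/(EG - F^2)
Gamma_sss = 0, Gamma_sst = 0, Gamma_stt = 0, Gamma_tss = 0, Gamma_tst = 0, Gamma_ttt = 0
X = (-5/3, -3/4), Y = (-5/2, -29/4) at the point


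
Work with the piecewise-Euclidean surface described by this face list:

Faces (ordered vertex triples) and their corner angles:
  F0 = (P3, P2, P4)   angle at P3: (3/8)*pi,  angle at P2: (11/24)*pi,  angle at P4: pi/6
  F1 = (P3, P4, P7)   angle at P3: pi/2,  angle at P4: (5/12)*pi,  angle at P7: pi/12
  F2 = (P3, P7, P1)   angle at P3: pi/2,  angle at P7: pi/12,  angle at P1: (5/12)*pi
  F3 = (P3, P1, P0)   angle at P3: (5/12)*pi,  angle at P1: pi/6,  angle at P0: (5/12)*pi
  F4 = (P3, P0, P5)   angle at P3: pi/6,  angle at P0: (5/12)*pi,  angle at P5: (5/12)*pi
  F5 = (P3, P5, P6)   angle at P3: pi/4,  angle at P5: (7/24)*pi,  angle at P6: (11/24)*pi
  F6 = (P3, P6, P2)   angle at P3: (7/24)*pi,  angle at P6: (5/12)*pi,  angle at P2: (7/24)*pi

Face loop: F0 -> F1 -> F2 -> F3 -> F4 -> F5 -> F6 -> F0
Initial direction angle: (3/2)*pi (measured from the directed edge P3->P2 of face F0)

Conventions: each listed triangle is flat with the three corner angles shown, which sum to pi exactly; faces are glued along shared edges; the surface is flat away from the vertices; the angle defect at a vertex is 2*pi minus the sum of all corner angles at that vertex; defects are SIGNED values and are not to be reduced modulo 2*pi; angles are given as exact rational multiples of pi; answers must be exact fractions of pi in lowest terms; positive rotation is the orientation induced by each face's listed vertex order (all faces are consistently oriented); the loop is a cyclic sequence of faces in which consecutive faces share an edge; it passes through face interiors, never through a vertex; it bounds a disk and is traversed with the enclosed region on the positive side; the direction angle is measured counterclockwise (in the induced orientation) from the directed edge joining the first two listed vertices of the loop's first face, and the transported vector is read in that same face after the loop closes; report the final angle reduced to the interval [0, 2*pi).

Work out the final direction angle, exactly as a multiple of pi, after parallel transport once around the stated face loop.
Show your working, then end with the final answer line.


enclosed vertex P3: corner angles sum to (5/2)*pi, defect = 2*pi - (5/2)*pi = -pi/2
transport around the loop rotates by the sum of enclosed defects; add to the initial angle mod 2*pi
final angle = (3/2)*pi - pi/2 = pi (mod 2*pi)

Answer: final direction angle = pi
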